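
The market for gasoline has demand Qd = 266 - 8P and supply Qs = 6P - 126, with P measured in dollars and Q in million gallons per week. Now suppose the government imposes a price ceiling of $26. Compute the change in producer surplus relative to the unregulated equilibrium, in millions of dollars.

Without the control the market clears where 266 - 8P = 6P - 126, i.e. P* = 28 and Q* = 42.
The ceiling of 26 is below the equilibrium price 28, so it binds.
At P = 26: Qd = 266 - 8·26 = 58 and Qs = 6·26 - 126 = 30.
Producer surplus without the control is ½ · (28 - 21) · 42 = 147.
With the ceiling, producers sell 30 units at 26, so PS = ½ · (26 - 21) · 30 = 75.
Change in producer surplus = 75 - 147 = -72.

-72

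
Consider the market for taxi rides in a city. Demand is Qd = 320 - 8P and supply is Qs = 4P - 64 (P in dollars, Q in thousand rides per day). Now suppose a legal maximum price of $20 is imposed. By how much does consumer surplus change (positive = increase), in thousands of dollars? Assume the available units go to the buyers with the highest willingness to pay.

Equilibrium: 320 - 8P = 4P - 64, so 384 = 12P and P* = 32, Q* = 64.
Because the ceiling (20) lies below the market-clearing price, it is binding.
At P = 20: Qd = 320 - 8·20 = 160 and Qs = 4·20 - 64 = 16.
Consumer surplus without the control is ½ · (40 - 32) · 64 = 256.
With the ceiling, 16 units are sold at 20 (assume they go to the highest-value buyers). The demand price at Q = 16 is 38, so CS = ½ · [(40 - 20) + (38 - 20)] · 16 = 304.
Change in consumer surplus = 304 - 256 = 48.

48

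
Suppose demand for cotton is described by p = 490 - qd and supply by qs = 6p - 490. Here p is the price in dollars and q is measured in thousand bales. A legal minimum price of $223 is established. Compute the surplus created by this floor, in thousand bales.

Rearranging demand gives qd = 490 - p. In a free market, 490 - p = 6p - 490 gives the equilibrium p* = 140, q* = 350.
The floor of 223 is above the equilibrium price 140, so it binds.
At p = 223: qd = 490 - 223 = 267 and qs = 6·223 - 490 = 848.
Surplus = qs - qd = 848 - 267 = 581.

581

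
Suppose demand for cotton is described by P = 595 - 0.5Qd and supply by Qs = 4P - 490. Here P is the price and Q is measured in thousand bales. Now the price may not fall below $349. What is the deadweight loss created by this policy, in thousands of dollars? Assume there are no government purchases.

7141.5

Rearranging demand gives Qd = 1190 - 2P. Equilibrium: 1190 - 2P = 4P - 490, so 1680 = 6P and P* = 280, Q* = 630.
Because the floor (349) lies above the market-clearing price, it is binding.
At P = 349: Qd = 1190 - 2·349 = 492 and Qs = 4·349 - 490 = 906.
Quantity traded falls to 492. At Q = 492 the demand price is (1190 - 492)/2 = 349 and the supply price is (490 + 492)/4 = 245.5.
Deadweight loss = ½ · (349 - 245.5) · (630 - 492) = ½ · 103.5 · 138 = 7141.5.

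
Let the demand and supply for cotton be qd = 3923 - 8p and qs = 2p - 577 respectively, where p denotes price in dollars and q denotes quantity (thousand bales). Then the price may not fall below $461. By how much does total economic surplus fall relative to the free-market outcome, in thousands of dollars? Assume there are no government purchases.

2420

Without the control the market clears where 3923 - 8p = 2p - 577, i.e. p* = 450 and q* = 323.
The floor of 461 is above the equilibrium price 450, so it binds.
At p = 461: qd = 3923 - 8·461 = 235 and qs = 2·461 - 577 = 345.
Quantity traded falls to 235. At q = 235 the demand price is (3923 - 235)/8 = 461 and the supply price is (577 + 235)/2 = 406.
Deadweight loss = ½ · (461 - 406) · (323 - 235) = ½ · 55 · 88 = 2420.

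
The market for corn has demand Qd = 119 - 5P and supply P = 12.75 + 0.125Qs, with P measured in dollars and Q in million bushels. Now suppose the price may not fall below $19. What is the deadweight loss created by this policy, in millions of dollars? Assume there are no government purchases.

Rearranging supply gives Qs = 8P - 102. Equilibrium: 119 - 5P = 8P - 102, so 221 = 13P and P* = 17, Q* = 34.
Since 19 > 17, the floor is binding.
At P = 19: Qd = 119 - 5·19 = 24 and Qs = 8·19 - 102 = 50.
Quantity traded falls to 24. At Q = 24 the demand price is (119 - 24)/5 = 19 and the supply price is (102 + 24)/8 = 15.75.
Deadweight loss = ½ · (19 - 15.75) · (34 - 24) = ½ · 3.25 · 10 = 16.25.

16.25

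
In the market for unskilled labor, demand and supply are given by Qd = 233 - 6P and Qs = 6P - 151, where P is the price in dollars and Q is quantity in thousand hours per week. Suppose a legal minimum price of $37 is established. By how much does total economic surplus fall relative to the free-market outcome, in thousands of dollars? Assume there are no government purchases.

Setting quantity demanded equal to quantity supplied, 233 - 6P = 6P - 151, gives P* = 32 and Q* = 41.
Since 37 > 32, the floor is binding.
At P = 37: Qd = 233 - 6·37 = 11 and Qs = 6·37 - 151 = 71.
Quantity traded falls to 11. At Q = 11 the demand price is (233 - 11)/6 = 37 and the supply price is (151 + 11)/6 = 27.
Deadweight loss = ½ · (37 - 27) · (41 - 11) = ½ · 10 · 30 = 150.

150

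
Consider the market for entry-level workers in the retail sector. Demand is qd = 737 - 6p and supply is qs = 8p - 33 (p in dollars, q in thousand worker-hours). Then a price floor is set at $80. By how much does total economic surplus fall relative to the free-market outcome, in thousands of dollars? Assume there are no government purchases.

Equilibrium: 737 - 6p = 8p - 33, so 770 = 14p and p* = 55, q* = 407.
Since 80 > 55, the floor is binding.
At p = 80: qd = 737 - 6·80 = 257 and qs = 8·80 - 33 = 607.
Quantity traded falls to 257. At q = 257 the demand price is (737 - 257)/6 = 80 and the supply price is (33 + 257)/8 = 36.25.
Deadweight loss = ½ · (80 - 36.25) · (407 - 257) = ½ · 43.75 · 150 = 3281.25.

3281.25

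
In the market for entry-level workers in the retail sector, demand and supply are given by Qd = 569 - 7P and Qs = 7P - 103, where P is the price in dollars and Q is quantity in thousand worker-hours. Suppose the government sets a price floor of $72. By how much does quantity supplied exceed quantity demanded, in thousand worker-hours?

336

Without the control the market clears where 569 - 7P = 7P - 103, i.e. P* = 48 and Q* = 233.
The floor of 72 is above the equilibrium price 48, so it binds.
At P = 72: Qd = 569 - 7·72 = 65 and Qs = 7·72 - 103 = 401.
Surplus = Qs - Qd = 401 - 65 = 336.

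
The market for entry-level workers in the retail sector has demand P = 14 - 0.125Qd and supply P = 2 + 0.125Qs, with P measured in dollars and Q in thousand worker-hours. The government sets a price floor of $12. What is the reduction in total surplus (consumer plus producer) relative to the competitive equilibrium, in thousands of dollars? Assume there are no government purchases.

Rearranging demand gives Qd = 112 - 8P; rearranging supply gives Qs = 8P - 16. In a free market, 112 - 8P = 8P - 16 gives the equilibrium P* = 8, Q* = 48.
Because the floor (12) lies above the market-clearing price, it is binding.
At P = 12: Qd = 112 - 8·12 = 16 and Qs = 8·12 - 16 = 80.
Quantity traded falls to 16. At Q = 16 the demand price is (112 - 16)/8 = 12 and the supply price is (16 + 16)/8 = 4.
Deadweight loss = ½ · (12 - 4) · (48 - 16) = ½ · 8 · 32 = 128.

128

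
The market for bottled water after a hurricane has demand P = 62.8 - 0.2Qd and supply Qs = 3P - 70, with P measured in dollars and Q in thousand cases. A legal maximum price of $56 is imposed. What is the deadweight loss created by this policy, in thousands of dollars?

Rearranging demand gives Qd = 314 - 5P. In a free market, 314 - 5P = 3P - 70 gives the equilibrium P* = 48, Q* = 74.
The ceiling of 56 is above the equilibrium price 48, so it is not binding; the market clears at P* = 48, Q* = 74.
Since the control does not bind, no trades are prevented and deadweight loss is zero.

0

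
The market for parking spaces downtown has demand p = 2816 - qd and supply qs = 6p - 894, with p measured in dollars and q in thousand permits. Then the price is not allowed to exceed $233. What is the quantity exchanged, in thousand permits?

Rearranging demand gives qd = 2816 - p. Without the control the market clears where 2816 - p = 6p - 894, i.e. p* = 530 and q* = 2286.
Because the ceiling (233) lies below the market-clearing price, it is binding.
At p = 233: qd = 2816 - 233 = 2583 and qs = 6·233 - 894 = 504.
The quantity actually transacted is the short side, supply: 504.

504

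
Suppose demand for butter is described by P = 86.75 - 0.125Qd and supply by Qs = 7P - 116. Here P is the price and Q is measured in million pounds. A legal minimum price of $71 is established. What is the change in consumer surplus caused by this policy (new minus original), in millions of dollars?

Rearranging demand gives Qd = 694 - 8P. In a free market, 694 - 8P = 7P - 116 gives the equilibrium P* = 54, Q* = 262.
The floor of 71 is above the equilibrium price 54, so it binds.
At P = 71: Qd = 694 - 8·71 = 126 and Qs = 7·71 - 116 = 381.
Consumer surplus without the control is ½ · (86.75 - 54) · 262 = 4290.25.
With the floor, consumers buy 126 units at 71, so CS = ½ · (86.75 - 71) · 126 = 992.25.
Change in consumer surplus = 992.25 - 4290.25 = -3298.

-3298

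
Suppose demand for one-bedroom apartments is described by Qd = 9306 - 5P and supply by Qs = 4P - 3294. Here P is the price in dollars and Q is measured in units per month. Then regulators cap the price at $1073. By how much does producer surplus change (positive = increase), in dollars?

Setting quantity demanded equal to quantity supplied, 9306 - 5P = 4P - 3294, gives P* = 1400 and Q* = 2306.
The ceiling of 1073 is below the equilibrium price 1400, so it binds.
At P = 1073: Qd = 9306 - 5·1073 = 3941 and Qs = 4·1073 - 3294 = 998.
Producer surplus without the control is ½ · (1400 - 823.5) · 2306 = 664704.5.
With the ceiling, producers sell 998 units at 1073, so PS = ½ · (1073 - 823.5) · 998 = 124500.5.
Change in producer surplus = 124500.5 - 664704.5 = -540204.

-540204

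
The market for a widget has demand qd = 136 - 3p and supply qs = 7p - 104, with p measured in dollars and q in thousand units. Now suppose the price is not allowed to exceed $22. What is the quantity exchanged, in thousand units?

Equilibrium: 136 - 3p = 7p - 104, so 240 = 10p and p* = 24, q* = 64.
Because the ceiling (22) lies below the market-clearing price, it is binding.
At p = 22: qd = 136 - 3·22 = 70 and qs = 7·22 - 104 = 50.
The quantity actually transacted is the short side, supply: 50.

50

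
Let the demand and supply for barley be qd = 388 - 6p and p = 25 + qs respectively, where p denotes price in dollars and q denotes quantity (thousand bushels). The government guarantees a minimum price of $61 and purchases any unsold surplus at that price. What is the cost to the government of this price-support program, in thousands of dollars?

854

Rearranging supply gives qs = p - 25. In a free market, 388 - 6p = p - 25 gives the equilibrium p* = 59, q* = 34.
The floor of 61 is above the equilibrium price 59, so it binds.
At p = 61: qd = 388 - 6·61 = 22 and qs = 61 - 25 = 36.
Surplus = qs - qd = 14.
Government expenditure = surplus × support price = 14 × 61 = 854.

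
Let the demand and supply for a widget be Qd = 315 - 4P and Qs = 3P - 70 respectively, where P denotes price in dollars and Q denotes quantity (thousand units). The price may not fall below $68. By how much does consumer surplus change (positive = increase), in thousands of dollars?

-897

Setting quantity demanded equal to quantity supplied, 315 - 4P = 3P - 70, gives P* = 55 and Q* = 95.
Since 68 > 55, the floor is binding.
At P = 68: Qd = 315 - 4·68 = 43 and Qs = 3·68 - 70 = 134.
Consumer surplus without the control is ½ · (78.75 - 55) · 95 = 1128.125.
With the floor, consumers buy 43 units at 68, so CS = ½ · (78.75 - 68) · 43 = 231.125.
Change in consumer surplus = 231.125 - 1128.125 = -897.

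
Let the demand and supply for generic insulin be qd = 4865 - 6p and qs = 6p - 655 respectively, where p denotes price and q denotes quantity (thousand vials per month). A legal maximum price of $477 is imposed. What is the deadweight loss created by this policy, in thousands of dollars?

Equilibrium: 4865 - 6p = 6p - 655, so 5520 = 12p and p* = 460, q* = 2105.
Since 477 is above p* = 460, the ceiling does not bind and the free-market outcome prevails.
Since the control does not bind, no trades are prevented and deadweight loss is zero.

0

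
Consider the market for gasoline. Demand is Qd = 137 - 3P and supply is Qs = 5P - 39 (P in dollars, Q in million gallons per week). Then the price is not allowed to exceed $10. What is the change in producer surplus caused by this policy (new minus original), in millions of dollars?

In a free market, 137 - 3P = 5P - 39 gives the equilibrium P* = 22, Q* = 71.
Because the ceiling (10) lies below the market-clearing price, it is binding.
At P = 10: Qd = 137 - 3·10 = 107 and Qs = 5·10 - 39 = 11.
Producer surplus without the control is ½ · (22 - 7.8) · 71 = 504.1.
With the ceiling, producers sell 11 units at 10, so PS = ½ · (10 - 7.8) · 11 = 12.1.
Change in producer surplus = 12.1 - 504.1 = -492.

-492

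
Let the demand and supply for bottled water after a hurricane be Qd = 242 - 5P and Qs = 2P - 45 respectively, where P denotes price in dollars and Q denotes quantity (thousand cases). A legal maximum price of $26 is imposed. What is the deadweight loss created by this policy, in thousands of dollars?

Equilibrium: 242 - 5P = 2P - 45, so 287 = 7P and P* = 41, Q* = 37.
Since 26 < 41, the ceiling is binding.
At P = 26: Qd = 242 - 5·26 = 112 and Qs = 2·26 - 45 = 7.
Quantity traded falls to 7. At Q = 7 the demand price is (242 - 7)/5 = 47 and the supply price is (45 + 7)/2 = 26.
Deadweight loss = ½ · (47 - 26) · (37 - 7) = ½ · 21 · 30 = 315.

315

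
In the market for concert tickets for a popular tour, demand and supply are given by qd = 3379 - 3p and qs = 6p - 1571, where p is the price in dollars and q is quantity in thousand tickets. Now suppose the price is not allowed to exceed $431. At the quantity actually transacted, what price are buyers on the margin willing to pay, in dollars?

Without the control the market clears where 3379 - 3p = 6p - 1571, i.e. p* = 550 and q* = 1729.
Since 431 < 550, the ceiling is binding.
At p = 431: qd = 3379 - 3·431 = 2086 and qs = 6·431 - 1571 = 1015.
Only 1015 units reach the market. On the demand curve, the marginal buyer's willingness to pay at q = 1015 is (3379 - 1015)/3 = 788.

788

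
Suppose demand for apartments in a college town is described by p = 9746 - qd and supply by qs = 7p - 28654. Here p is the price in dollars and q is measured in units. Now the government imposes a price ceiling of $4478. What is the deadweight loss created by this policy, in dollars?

2903152

Rearranging demand gives qd = 9746 - p. In a free market, 9746 - p = 7p - 28654 gives the equilibrium p* = 4800, q* = 4946.
The ceiling of 4478 is below the equilibrium price 4800, so it binds.
At p = 4478: qd = 9746 - 4478 = 5268 and qs = 7·4478 - 28654 = 2692.
Quantity traded falls to 2692. At q = 2692 the demand price is 9746 - 2692 = 7054 and the supply price is (28654 + 2692)/7 = 4478.
Deadweight loss = ½ · (7054 - 4478) · (4946 - 2692) = ½ · 2576 · 2254 = 2903152.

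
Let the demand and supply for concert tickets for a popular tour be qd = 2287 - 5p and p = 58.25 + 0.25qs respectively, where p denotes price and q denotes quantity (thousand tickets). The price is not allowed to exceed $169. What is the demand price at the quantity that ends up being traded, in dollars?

368.8

Rearranging supply gives qs = 4p - 233. Without the control the market clears where 2287 - 5p = 4p - 233, i.e. p* = 280 and q* = 887.
Because the ceiling (169) lies below the market-clearing price, it is binding.
At p = 169: qd = 2287 - 5·169 = 1442 and qs = 4·169 - 233 = 443.
Only 443 units reach the market. On the demand curve, the marginal buyer's willingness to pay at q = 443 is (2287 - 443)/5 = 368.8.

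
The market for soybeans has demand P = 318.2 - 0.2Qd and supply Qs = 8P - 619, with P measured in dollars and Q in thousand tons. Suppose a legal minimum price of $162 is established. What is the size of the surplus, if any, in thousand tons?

Rearranging demand gives Qd = 1591 - 5P. Setting quantity demanded equal to quantity supplied, 1591 - 5P = 8P - 619, gives P* = 170 and Q* = 741.
Since 162 is below P* = 170, the floor does not bind and the free-market outcome prevails.
Since the control does not bind, there is no surplus.

0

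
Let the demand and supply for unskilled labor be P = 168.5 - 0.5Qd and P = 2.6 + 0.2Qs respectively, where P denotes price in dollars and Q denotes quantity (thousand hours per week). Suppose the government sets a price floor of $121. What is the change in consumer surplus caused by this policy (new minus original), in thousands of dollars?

-11786

Rearranging demand gives Qd = 337 - 2P; rearranging supply gives Qs = 5P - 13. Setting quantity demanded equal to quantity supplied, 337 - 2P = 5P - 13, gives P* = 50 and Q* = 237.
Because the floor (121) lies above the market-clearing price, it is binding.
At P = 121: Qd = 337 - 2·121 = 95 and Qs = 5·121 - 13 = 592.
Consumer surplus without the control is ½ · (168.5 - 50) · 237 = 14042.25.
With the floor, consumers buy 95 units at 121, so CS = ½ · (168.5 - 121) · 95 = 2256.25.
Change in consumer surplus = 2256.25 - 14042.25 = -11786.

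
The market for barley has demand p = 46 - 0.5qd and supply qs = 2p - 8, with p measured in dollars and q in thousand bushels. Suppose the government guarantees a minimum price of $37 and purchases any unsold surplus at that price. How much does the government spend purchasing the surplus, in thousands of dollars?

1776

Rearranging demand gives qd = 92 - 2p. Setting quantity demanded equal to quantity supplied, 92 - 2p = 2p - 8, gives p* = 25 and q* = 42.
Because the floor (37) lies above the market-clearing price, it is binding.
At p = 37: qd = 92 - 2·37 = 18 and qs = 2·37 - 8 = 66.
Surplus = qs - qd = 48.
Government expenditure = surplus × support price = 48 × 37 = 1776.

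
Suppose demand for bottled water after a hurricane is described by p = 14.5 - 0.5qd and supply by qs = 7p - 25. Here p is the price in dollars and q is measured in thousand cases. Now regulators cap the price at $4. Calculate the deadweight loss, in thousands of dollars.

63

Rearranging demand gives qd = 29 - 2p. Setting quantity demanded equal to quantity supplied, 29 - 2p = 7p - 25, gives p* = 6 and q* = 17.
Since 4 < 6, the ceiling is binding.
At p = 4: qd = 29 - 2·4 = 21 and qs = 7·4 - 25 = 3.
Quantity traded falls to 3. At q = 3 the demand price is (29 - 3)/2 = 13 and the supply price is (25 + 3)/7 = 4.
Deadweight loss = ½ · (13 - 4) · (17 - 3) = ½ · 9 · 14 = 63.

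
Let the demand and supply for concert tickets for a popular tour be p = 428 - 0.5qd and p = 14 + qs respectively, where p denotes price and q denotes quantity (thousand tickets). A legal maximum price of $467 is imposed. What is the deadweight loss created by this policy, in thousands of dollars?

Rearranging demand gives qd = 856 - 2p; rearranging supply gives qs = p - 14. Setting quantity demanded equal to quantity supplied, 856 - 2p = p - 14, gives p* = 290 and q* = 276.
Since 467 is above p* = 290, the ceiling does not bind and the free-market outcome prevails.
Since the control does not bind, no trades are prevented and deadweight loss is zero.

0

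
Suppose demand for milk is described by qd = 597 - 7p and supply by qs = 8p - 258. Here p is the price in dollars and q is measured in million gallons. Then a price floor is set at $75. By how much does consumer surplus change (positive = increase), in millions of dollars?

Setting quantity demanded equal to quantity supplied, 597 - 7p = 8p - 258, gives p* = 57 and q* = 198.
Since 75 > 57, the floor is binding.
At p = 75: qd = 597 - 7·75 = 72 and qs = 8·75 - 258 = 342.
Consumer surplus without the control is ½ · (597/7 - 57) · 198 = 19602/7.
With the floor, consumers buy 72 units at 75, so CS = ½ · (597/7 - 75) · 72 = 2592/7.
Change in consumer surplus = 2592/7 - 19602/7 = -2430.

-2430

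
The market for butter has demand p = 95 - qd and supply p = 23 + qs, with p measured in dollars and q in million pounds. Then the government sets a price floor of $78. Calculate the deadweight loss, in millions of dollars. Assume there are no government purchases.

361

Rearranging demand gives qd = 95 - p; rearranging supply gives qs = p - 23. Without the control the market clears where 95 - p = p - 23, i.e. p* = 59 and q* = 36.
Because the floor (78) lies above the market-clearing price, it is binding.
At p = 78: qd = 95 - 78 = 17 and qs = 78 - 23 = 55.
Quantity traded falls to 17. At q = 17 the demand price is 95 - 17 = 78 and the supply price is 23 + 17 = 40.
Deadweight loss = ½ · (78 - 40) · (36 - 17) = ½ · 38 · 19 = 361.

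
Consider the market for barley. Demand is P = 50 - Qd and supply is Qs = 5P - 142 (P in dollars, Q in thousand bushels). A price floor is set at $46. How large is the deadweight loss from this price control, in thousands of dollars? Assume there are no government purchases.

117.6

Rearranging demand gives Qd = 50 - P. Equilibrium: 50 - P = 5P - 142, so 192 = 6P and P* = 32, Q* = 18.
Because the floor (46) lies above the market-clearing price, it is binding.
At P = 46: Qd = 50 - 46 = 4 and Qs = 5·46 - 142 = 88.
Quantity traded falls to 4. At Q = 4 the demand price is 50 - 4 = 46 and the supply price is (142 + 4)/5 = 29.2.
Deadweight loss = ½ · (46 - 29.2) · (18 - 4) = ½ · 16.8 · 14 = 117.6.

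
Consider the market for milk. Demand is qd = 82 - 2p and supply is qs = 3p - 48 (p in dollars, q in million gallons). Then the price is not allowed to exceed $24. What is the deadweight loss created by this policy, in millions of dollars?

Without the control the market clears where 82 - 2p = 3p - 48, i.e. p* = 26 and q* = 30.
Since 24 < 26, the ceiling is binding.
At p = 24: qd = 82 - 2·24 = 34 and qs = 3·24 - 48 = 24.
Quantity traded falls to 24. At q = 24 the demand price is (82 - 24)/2 = 29 and the supply price is (48 + 24)/3 = 24.
Deadweight loss = ½ · (29 - 24) · (30 - 24) = ½ · 5 · 6 = 15.

15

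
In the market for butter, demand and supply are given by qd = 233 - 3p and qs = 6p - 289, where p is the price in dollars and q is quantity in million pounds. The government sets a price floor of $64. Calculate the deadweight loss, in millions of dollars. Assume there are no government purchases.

Setting quantity demanded equal to quantity supplied, 233 - 3p = 6p - 289, gives p* = 58 and q* = 59.
Because the floor (64) lies above the market-clearing price, it is binding.
At p = 64: qd = 233 - 3·64 = 41 and qs = 6·64 - 289 = 95.
Quantity traded falls to 41. At q = 41 the demand price is (233 - 41)/3 = 64 and the supply price is (289 + 41)/6 = 55.
Deadweight loss = ½ · (64 - 55) · (59 - 41) = ½ · 9 · 18 = 81.

81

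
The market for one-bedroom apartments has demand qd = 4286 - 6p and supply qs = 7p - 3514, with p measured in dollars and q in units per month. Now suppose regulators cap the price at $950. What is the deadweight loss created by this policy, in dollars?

In a free market, 4286 - 6p = 7p - 3514 gives the equilibrium p* = 600, q* = 686.
The ceiling of 950 is above the equilibrium price 600, so it is not binding; the market clears at p* = 600, q* = 686.
Since the control does not bind, no trades are prevented and deadweight loss is zero.

0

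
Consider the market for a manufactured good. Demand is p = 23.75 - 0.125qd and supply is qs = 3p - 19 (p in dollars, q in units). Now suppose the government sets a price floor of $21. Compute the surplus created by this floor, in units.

22

Rearranging demand gives qd = 190 - 8p. Without the control the market clears where 190 - 8p = 3p - 19, i.e. p* = 19 and q* = 38.
The floor of 21 is above the equilibrium price 19, so it binds.
At p = 21: qd = 190 - 8·21 = 22 and qs = 3·21 - 19 = 44.
Surplus = qs - qd = 44 - 22 = 22.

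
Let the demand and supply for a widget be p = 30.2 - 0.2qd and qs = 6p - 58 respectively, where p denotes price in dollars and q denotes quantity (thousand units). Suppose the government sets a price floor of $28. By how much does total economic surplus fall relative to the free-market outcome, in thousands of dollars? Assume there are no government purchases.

371.25

Rearranging demand gives qd = 151 - 5p. Equilibrium: 151 - 5p = 6p - 58, so 209 = 11p and p* = 19, q* = 56.
Since 28 > 19, the floor is binding.
At p = 28: qd = 151 - 5·28 = 11 and qs = 6·28 - 58 = 110.
Quantity traded falls to 11. At q = 11 the demand price is (151 - 11)/5 = 28 and the supply price is (58 + 11)/6 = 11.5.
Deadweight loss = ½ · (28 - 11.5) · (56 - 11) = ½ · 16.5 · 45 = 371.25.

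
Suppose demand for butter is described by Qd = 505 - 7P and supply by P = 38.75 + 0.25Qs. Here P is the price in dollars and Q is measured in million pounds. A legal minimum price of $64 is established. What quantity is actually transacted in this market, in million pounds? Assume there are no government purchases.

57

Rearranging supply gives Qs = 4P - 155. In a free market, 505 - 7P = 4P - 155 gives the equilibrium P* = 60, Q* = 85.
Because the floor (64) lies above the market-clearing price, it is binding.
At P = 64: Qd = 505 - 7·64 = 57 and Qs = 4·64 - 155 = 101.
The quantity actually transacted is the short side, demand: 57.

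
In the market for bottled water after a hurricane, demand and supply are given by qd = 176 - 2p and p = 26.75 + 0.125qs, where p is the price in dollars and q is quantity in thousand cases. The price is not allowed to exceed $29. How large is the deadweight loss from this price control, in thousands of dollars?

2000

Rearranging supply gives qs = 8p - 214. Setting quantity demanded equal to quantity supplied, 176 - 2p = 8p - 214, gives p* = 39 and q* = 98.
Since 29 < 39, the ceiling is binding.
At p = 29: qd = 176 - 2·29 = 118 and qs = 8·29 - 214 = 18.
Quantity traded falls to 18. At q = 18 the demand price is (176 - 18)/2 = 79 and the supply price is (214 + 18)/8 = 29.
Deadweight loss = ½ · (79 - 29) · (98 - 18) = ½ · 50 · 80 = 2000.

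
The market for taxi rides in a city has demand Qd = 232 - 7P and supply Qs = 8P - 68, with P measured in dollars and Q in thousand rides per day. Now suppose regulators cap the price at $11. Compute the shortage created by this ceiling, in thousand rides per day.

Setting quantity demanded equal to quantity supplied, 232 - 7P = 8P - 68, gives P* = 20 and Q* = 92.
The ceiling of 11 is below the equilibrium price 20, so it binds.
At P = 11: Qd = 232 - 7·11 = 155 and Qs = 8·11 - 68 = 20.
Shortage = Qd - Qs = 155 - 20 = 135.

135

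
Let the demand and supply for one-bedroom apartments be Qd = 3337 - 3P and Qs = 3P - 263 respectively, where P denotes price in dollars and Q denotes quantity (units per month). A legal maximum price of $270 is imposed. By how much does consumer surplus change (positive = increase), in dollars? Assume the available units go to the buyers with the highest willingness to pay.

17160

Without the control the market clears where 3337 - 3P = 3P - 263, i.e. P* = 600 and Q* = 1537.
The ceiling of 270 is below the equilibrium price 600, so it binds.
At P = 270: Qd = 3337 - 3·270 = 2527 and Qs = 3·270 - 263 = 547.
Consumer surplus without the control is ½ · (3337/3 - 600) · 1537 = 2362369/6.
With the ceiling, 547 units are sold at 270 (assume they go to the highest-value buyers). The demand price at Q = 547 is 930, so CS = ½ · [(3337/3 - 270) + (930 - 270)] · 547 = 2465329/6.
Change in consumer surplus = 2465329/6 - 2362369/6 = 17160.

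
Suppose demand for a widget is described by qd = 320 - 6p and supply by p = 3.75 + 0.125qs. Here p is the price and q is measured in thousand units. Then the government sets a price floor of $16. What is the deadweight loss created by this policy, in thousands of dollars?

0

Rearranging supply gives qs = 8p - 30. Without the control the market clears where 320 - 6p = 8p - 30, i.e. p* = 25 and q* = 170.
Since 16 is below p* = 25, the floor does not bind and the free-market outcome prevails.
Since the control does not bind, no trades are prevented and deadweight loss is zero.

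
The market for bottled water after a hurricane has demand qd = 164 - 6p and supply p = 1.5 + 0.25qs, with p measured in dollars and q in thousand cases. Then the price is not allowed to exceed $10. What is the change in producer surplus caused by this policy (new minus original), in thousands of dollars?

Rearranging supply gives qs = 4p - 6. Without the control the market clears where 164 - 6p = 4p - 6, i.e. p* = 17 and q* = 62.
Since 10 < 17, the ceiling is binding.
At p = 10: qd = 164 - 6·10 = 104 and qs = 4·10 - 6 = 34.
Producer surplus without the control is ½ · (17 - 1.5) · 62 = 480.5.
With the ceiling, producers sell 34 units at 10, so PS = ½ · (10 - 1.5) · 34 = 144.5.
Change in producer surplus = 144.5 - 480.5 = -336.

-336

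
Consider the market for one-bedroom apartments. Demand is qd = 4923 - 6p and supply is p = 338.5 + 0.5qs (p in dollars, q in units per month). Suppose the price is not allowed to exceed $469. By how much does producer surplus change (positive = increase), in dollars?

Rearranging supply gives qs = 2p - 677. Equilibrium: 4923 - 6p = 2p - 677, so 5600 = 8p and p* = 700, q* = 723.
Because the ceiling (469) lies below the market-clearing price, it is binding.
At p = 469: qd = 4923 - 6·469 = 2109 and qs = 2·469 - 677 = 261.
Producer surplus without the control is ½ · (700 - 338.5) · 723 = 130682.25.
With the ceiling, producers sell 261 units at 469, so PS = ½ · (469 - 338.5) · 261 = 17030.25.
Change in producer surplus = 17030.25 - 130682.25 = -113652.

-113652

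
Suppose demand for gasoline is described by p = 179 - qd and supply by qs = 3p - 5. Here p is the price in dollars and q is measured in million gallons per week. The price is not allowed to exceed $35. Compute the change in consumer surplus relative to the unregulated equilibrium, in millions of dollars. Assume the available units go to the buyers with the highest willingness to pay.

Rearranging demand gives qd = 179 - p. Equilibrium: 179 - p = 3p - 5, so 184 = 4p and p* = 46, q* = 133.
Since 35 < 46, the ceiling is binding.
At p = 35: qd = 179 - 35 = 144 and qs = 3·35 - 5 = 100.
Consumer surplus without the control is ½ · (179 - 46) · 133 = 8844.5.
With the ceiling, 100 units are sold at 35 (assume they go to the highest-value buyers). The demand price at q = 100 is 79, so CS = ½ · [(179 - 35) + (79 - 35)] · 100 = 9400.
Change in consumer surplus = 9400 - 8844.5 = 555.5.

555.5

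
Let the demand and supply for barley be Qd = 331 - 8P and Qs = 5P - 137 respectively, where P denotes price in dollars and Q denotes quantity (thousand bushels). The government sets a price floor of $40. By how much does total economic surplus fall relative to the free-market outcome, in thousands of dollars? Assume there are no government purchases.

Without the control the market clears where 331 - 8P = 5P - 137, i.e. P* = 36 and Q* = 43.
Since 40 > 36, the floor is binding.
At P = 40: Qd = 331 - 8·40 = 11 and Qs = 5·40 - 137 = 63.
Quantity traded falls to 11. At Q = 11 the demand price is (331 - 11)/8 = 40 and the supply price is (137 + 11)/5 = 29.6.
Deadweight loss = ½ · (40 - 29.6) · (43 - 11) = ½ · 10.4 · 32 = 166.4.

166.4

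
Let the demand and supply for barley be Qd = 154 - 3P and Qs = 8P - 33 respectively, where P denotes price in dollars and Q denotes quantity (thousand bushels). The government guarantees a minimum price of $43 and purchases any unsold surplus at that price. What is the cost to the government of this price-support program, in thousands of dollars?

12298

Without the control the market clears where 154 - 3P = 8P - 33, i.e. P* = 17 and Q* = 103.
Since 43 > 17, the floor is binding.
At P = 43: Qd = 154 - 3·43 = 25 and Qs = 8·43 - 33 = 311.
Surplus = Qs - Qd = 286.
Government expenditure = surplus × support price = 286 × 43 = 12298.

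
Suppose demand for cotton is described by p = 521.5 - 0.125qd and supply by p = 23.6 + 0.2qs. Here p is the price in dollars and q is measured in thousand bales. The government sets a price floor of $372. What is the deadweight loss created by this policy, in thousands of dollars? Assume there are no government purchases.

18345.6

Rearranging demand gives qd = 4172 - 8p; rearranging supply gives qs = 5p - 118. Without the control the market clears where 4172 - 8p = 5p - 118, i.e. p* = 330 and q* = 1532.
Since 372 > 330, the floor is binding.
At p = 372: qd = 4172 - 8·372 = 1196 and qs = 5·372 - 118 = 1742.
Quantity traded falls to 1196. At q = 1196 the demand price is (4172 - 1196)/8 = 372 and the supply price is (118 + 1196)/5 = 262.8.
Deadweight loss = ½ · (372 - 262.8) · (1532 - 1196) = ½ · 109.2 · 336 = 18345.6.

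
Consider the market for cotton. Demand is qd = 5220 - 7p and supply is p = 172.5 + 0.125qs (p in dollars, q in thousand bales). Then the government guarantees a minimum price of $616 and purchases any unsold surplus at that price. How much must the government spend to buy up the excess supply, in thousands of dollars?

Rearranging supply gives qs = 8p - 1380. Without the control the market clears where 5220 - 7p = 8p - 1380, i.e. p* = 440 and q* = 2140.
Since 616 > 440, the floor is binding.
At p = 616: qd = 5220 - 7·616 = 908 and qs = 8·616 - 1380 = 3548.
Surplus = qs - qd = 2640.
Government expenditure = surplus × support price = 2640 × 616 = 1626240.

1626240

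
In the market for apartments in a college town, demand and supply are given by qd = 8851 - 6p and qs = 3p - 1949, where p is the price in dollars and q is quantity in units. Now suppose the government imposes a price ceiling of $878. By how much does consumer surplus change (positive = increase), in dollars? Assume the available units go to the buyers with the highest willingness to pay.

Setting quantity demanded equal to quantity supplied, 8851 - 6p = 3p - 1949, gives p* = 1200 and q* = 1651.
Since 878 < 1200, the ceiling is binding.
At p = 878: qd = 8851 - 6·878 = 3583 and qs = 3·878 - 1949 = 685.
Consumer surplus without the control is ½ · (8851/6 - 1200) · 1651 = 2725801/12.
With the ceiling, 685 units are sold at 878 (assume they go to the highest-value buyers). The demand price at q = 685 is 1361, so CS = ½ · [(8851/6 - 878) + (1361 - 878)] · 685 = 4439485/12.
Change in consumer surplus = 4439485/12 - 2725801/12 = 142807.

142807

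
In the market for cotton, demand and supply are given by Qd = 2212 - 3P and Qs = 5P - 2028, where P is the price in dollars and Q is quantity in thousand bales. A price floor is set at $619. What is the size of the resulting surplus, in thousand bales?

712

Without the control the market clears where 2212 - 3P = 5P - 2028, i.e. P* = 530 and Q* = 622.
The floor of 619 is above the equilibrium price 530, so it binds.
At P = 619: Qd = 2212 - 3·619 = 355 and Qs = 5·619 - 2028 = 1067.
Surplus = Qs - Qd = 1067 - 355 = 712.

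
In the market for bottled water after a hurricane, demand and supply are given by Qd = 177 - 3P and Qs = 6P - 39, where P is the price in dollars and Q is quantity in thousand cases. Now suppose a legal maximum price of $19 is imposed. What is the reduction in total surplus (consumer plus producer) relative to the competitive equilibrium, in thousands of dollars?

225

In a free market, 177 - 3P = 6P - 39 gives the equilibrium P* = 24, Q* = 105.
Because the ceiling (19) lies below the market-clearing price, it is binding.
At P = 19: Qd = 177 - 3·19 = 120 and Qs = 6·19 - 39 = 75.
Quantity traded falls to 75. At Q = 75 the demand price is (177 - 75)/3 = 34 and the supply price is (39 + 75)/6 = 19.
Deadweight loss = ½ · (34 - 19) · (105 - 75) = ½ · 15 · 30 = 225.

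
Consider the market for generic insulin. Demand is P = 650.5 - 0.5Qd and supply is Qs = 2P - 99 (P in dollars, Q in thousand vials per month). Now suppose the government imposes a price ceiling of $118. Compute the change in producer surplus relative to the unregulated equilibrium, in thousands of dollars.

-85608

Rearranging demand gives Qd = 1301 - 2P. Equilibrium: 1301 - 2P = 2P - 99, so 1400 = 4P and P* = 350, Q* = 601.
Because the ceiling (118) lies below the market-clearing price, it is binding.
At P = 118: Qd = 1301 - 2·118 = 1065 and Qs = 2·118 - 99 = 137.
Producer surplus without the control is ½ · (350 - 49.5) · 601 = 90300.25.
With the ceiling, producers sell 137 units at 118, so PS = ½ · (118 - 49.5) · 137 = 4692.25.
Change in producer surplus = 4692.25 - 90300.25 = -85608.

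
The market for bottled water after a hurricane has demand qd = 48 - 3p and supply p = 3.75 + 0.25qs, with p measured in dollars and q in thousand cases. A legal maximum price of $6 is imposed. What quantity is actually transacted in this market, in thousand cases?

9

Rearranging supply gives qs = 4p - 15. In a free market, 48 - 3p = 4p - 15 gives the equilibrium p* = 9, q* = 21.
Since 6 < 9, the ceiling is binding.
At p = 6: qd = 48 - 3·6 = 30 and qs = 4·6 - 15 = 9.
The quantity actually transacted is the short side, supply: 9.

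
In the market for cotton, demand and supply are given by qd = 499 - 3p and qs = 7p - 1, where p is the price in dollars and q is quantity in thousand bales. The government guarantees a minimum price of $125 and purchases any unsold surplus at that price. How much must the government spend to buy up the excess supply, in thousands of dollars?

93750

Equilibrium: 499 - 3p = 7p - 1, so 500 = 10p and p* = 50, q* = 349.
The floor of 125 is above the equilibrium price 50, so it binds.
At p = 125: qd = 499 - 3·125 = 124 and qs = 7·125 - 1 = 874.
Surplus = qs - qd = 750.
Government expenditure = surplus × support price = 750 × 125 = 93750.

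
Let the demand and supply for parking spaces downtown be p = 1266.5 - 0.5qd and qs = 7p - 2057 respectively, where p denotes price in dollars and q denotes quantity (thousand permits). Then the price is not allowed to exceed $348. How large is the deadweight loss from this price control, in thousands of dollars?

413343

Rearranging demand gives qd = 2533 - 2p. In a free market, 2533 - 2p = 7p - 2057 gives the equilibrium p* = 510, q* = 1513.
Since 348 < 510, the ceiling is binding.
At p = 348: qd = 2533 - 2·348 = 1837 and qs = 7·348 - 2057 = 379.
Quantity traded falls to 379. At q = 379 the demand price is (2533 - 379)/2 = 1077 and the supply price is (2057 + 379)/7 = 348.
Deadweight loss = ½ · (1077 - 348) · (1513 - 379) = ½ · 729 · 1134 = 413343.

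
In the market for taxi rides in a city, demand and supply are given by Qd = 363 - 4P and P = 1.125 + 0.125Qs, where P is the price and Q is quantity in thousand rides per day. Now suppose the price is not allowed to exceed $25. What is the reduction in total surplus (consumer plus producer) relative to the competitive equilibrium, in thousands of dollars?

432

Rearranging supply gives Qs = 8P - 9. In a free market, 363 - 4P = 8P - 9 gives the equilibrium P* = 31, Q* = 239.
Because the ceiling (25) lies below the market-clearing price, it is binding.
At P = 25: Qd = 363 - 4·25 = 263 and Qs = 8·25 - 9 = 191.
Quantity traded falls to 191. At Q = 191 the demand price is (363 - 191)/4 = 43 and the supply price is (9 + 191)/8 = 25.
Deadweight loss = ½ · (43 - 25) · (239 - 191) = ½ · 18 · 48 = 432.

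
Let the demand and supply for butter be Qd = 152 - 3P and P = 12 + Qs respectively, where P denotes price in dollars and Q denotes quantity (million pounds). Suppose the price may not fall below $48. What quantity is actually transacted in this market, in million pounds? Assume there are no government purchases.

Rearranging supply gives Qs = P - 12. Without the control the market clears where 152 - 3P = P - 12, i.e. P* = 41 and Q* = 29.
Since 48 > 41, the floor is binding.
At P = 48: Qd = 152 - 3·48 = 8 and Qs = 48 - 12 = 36.
The quantity actually transacted is the short side, demand: 8.

8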